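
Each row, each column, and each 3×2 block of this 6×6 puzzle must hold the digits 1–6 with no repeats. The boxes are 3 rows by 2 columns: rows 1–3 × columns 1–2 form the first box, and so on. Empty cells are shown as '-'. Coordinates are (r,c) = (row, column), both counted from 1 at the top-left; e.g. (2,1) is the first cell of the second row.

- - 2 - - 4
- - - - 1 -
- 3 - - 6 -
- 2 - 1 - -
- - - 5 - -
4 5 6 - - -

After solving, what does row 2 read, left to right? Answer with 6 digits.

(3,4) = 4 (sole candidate).
(2,2) = 4: in row 2, 4 can only go here (every other open cell in that row sees a 4).
(6,6) = 1 (hidden single in row 6).
(3,3) = 1 (hidden single in column 3).
(2,3) = 5: in column 3, 5 can only go here (every other open cell in that column sees a 5).
(6,4) = 2 (hidden single in column 4).
(6,5) = 3 (sole candidate).
(1,5) = 5 (sole candidate).
(3,6) = 2 (sole candidate).
(4,5) = 4 (sole candidate).
(5,5) = 2 (sole candidate).
(5,6) = 6 (sole candidate).
(2,6) = 3: row 2 has {1,4,5}; col 6 has {1,2,4,6}; box has {1,2,4,5,6} → only 3 remains.
(3,1) = 5 (sole candidate).
(4,3) = 3 (sole candidate).
(4,6) = 5 (sole candidate).
(5,2) = 1 (sole candidate).
(5,3) = 4 (sole candidate).
(1,2) = 6 (sole candidate).
(1,4) = 3 (sole candidate).
(2,1) = 2: row 2 has {1,3,4,5}; col 1 has {4,5}; box has {3,4,5,6} → only 2 remains.
(2,4) = 6: row 2 has {1,2,3,4,5}; col 4 has {1,2,3,4,5}; box has {1,2,3,4,5} → only 6 remains.

245613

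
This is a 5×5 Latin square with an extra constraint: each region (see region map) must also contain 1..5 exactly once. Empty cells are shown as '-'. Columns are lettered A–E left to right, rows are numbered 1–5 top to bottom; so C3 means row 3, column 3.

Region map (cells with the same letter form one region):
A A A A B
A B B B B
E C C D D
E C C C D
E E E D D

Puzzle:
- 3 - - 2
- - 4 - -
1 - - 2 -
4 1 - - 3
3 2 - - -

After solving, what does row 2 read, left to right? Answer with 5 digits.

A1 = 5 (sole candidate).
C1 = 1 (sole candidate).
D1 = 4 (sole candidate).
A2 = 2: row 2 has {4}; col 1 has {1,3,4,5}; region has {1,3,4,5} → only 2 remains.
B2 = 5: row 2 has {2,4}; col 2 has {1,2,3}; region has {2,4} → only 5 remains.
E2 = 1: row 2 has {2,4,5}; col 5 has {2,3}; region has {2,4,5} → only 1 remains.
B3 = 4 (sole candidate).
E3 = 5 (sole candidate).
D4 = 5 (sole candidate).
C5 = 5 (sole candidate).
D5 = 1 (sole candidate).
E5 = 4 (sole candidate).
D2 = 3: row 2 has {1,2,4,5}; col 4 has {1,2,4,5}; region has {1,2,4,5} → only 3 remains.

25431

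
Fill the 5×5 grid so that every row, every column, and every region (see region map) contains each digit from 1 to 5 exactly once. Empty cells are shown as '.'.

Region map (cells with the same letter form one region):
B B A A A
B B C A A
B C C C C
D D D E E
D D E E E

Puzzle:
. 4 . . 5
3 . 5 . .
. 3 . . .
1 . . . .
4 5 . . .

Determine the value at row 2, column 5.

row 1, column 1 = 2 (sole candidate).
row 2, column 2 = 1 (sole candidate).
row 3, column 1 = 5 (sole candidate).
row 4, column 2 = 2 (sole candidate).
row 4, column 3 = 3 (sole candidate).
row 4, column 5 = 4 (sole candidate).
row 1, column 3 = 1 (sole candidate).
row 1, column 4 = 3 (sole candidate).
row 2, column 5 = 2: row 2 has {1,3,5}; col 5 has {4,5}; region has {1,3,5} → only 2 remains.

2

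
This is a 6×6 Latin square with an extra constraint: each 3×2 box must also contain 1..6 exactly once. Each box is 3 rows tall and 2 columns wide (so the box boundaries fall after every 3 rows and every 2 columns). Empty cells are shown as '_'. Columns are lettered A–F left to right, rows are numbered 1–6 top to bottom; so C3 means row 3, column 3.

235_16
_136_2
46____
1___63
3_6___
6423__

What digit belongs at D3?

D1 = 4 (sole candidate).
A2 = 5 (sole candidate).
E2 = 4 (sole candidate).
C3 = 1 (sole candidate).
D3 = 2: row 3 has {1,4,6}; col 4 has {3,4,6}; box has {1,3,4,5,6} → only 2 remains.

2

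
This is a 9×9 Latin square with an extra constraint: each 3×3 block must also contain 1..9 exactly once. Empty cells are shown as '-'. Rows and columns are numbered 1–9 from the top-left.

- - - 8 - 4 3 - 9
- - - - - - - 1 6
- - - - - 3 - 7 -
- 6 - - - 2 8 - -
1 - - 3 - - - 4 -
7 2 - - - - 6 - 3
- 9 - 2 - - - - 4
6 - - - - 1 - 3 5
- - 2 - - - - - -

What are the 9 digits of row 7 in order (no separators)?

395287164

r8c7 = 2: in row 8, 2 can only go here (every other open cell in that row sees a 2).
r5c9 = 2: in row 5, 2 can only go here (every other open cell in that row sees a 2).
r3c9 = 8: row 3 has {3,7}; col 9 has {2,3,4,5,6,9}; box has {1,3,6,7,9} → only 8 remains.
r1c8 = 2: in column 8, 2 can only go here (every other open cell in that column sees a 2).
r1c1 = 5: row 1 has {2,3,4,8,9}; col 1 has {1,6,7}; box has {} → only 5 remains.
r4c9 = 1: in box 6, 1 can only go here (every other open cell in that box sees a 1).
r9c9 = 7: row 9 has {2}; col 9 has {1,2,3,4,5,6,8,9}; box has {2,3,4,5} → only 7 remains.
r7c7 = 1: row 7 has {2,4,9}; col 7 has {2,3,6,8}; box has {2,3,4,5,7} → only 1 remains.
r9c7 = 9: row 9 has {2,7}; col 7 has {1,2,3,6,8}; box has {1,2,3,4,5,7} → only 9 remains.
r9c2 = 1: in row 9, 1 can only go here (every other open cell in that row sees a 1).
r1c2 = 7: row 1 has {2,3,4,5,8,9}; col 2 has {1,2,6,9}; box has {5} → only 7 remains.
r3c2 = 4: row 3 has {3,7,8}; col 2 has {1,2,6,7,9}; box has {5,7} → only 4 remains.
r3c7 = 5: row 3 has {3,4,7,8}; col 7 has {1,2,3,6,8,9}; box has {1,2,3,6,7,8,9} → only 5 remains.
r5c7 = 7: row 5 has {1,2,3,4}; col 7 has {1,2,3,5,6,8,9}; box has {1,2,3,4,6,8} → only 7 remains.
r8c2 = 8: row 8 has {1,2,3,5,6}; col 2 has {1,2,4,6,7,9}; box has {1,2,6,9} → only 8 remains.
r2c2 = 3: row 2 has {1,6}; col 2 has {1,2,4,6,7,8,9}; box has {4,5,7} → only 3 remains.
r2c7 = 4: row 2 has {1,3,6}; col 7 has {1,2,3,5,6,7,8,9}; box has {1,2,3,5,6,7,8,9} → only 4 remains.
r5c2 = 5: row 5 has {1,2,3,4,7}; col 2 has {1,2,3,4,6,7,8,9}; box has {1,2,6,7} → only 5 remains.
r7c1 = 3: row 7 has {1,2,4,9}; col 1 has {1,5,6,7}; box has {1,2,6,8,9} → only 3 remains.
r9c1 = 4: row 9 has {1,2,7,9}; col 1 has {1,3,5,6,7}; box has {1,2,3,6,8,9} → only 4 remains.
r4c1 = 9: row 4 has {1,2,6,8}; col 1 has {1,3,4,5,6,7}; box has {1,2,5,6,7} → only 9 remains.
r4c8 = 5: row 4 has {1,2,6,8,9}; col 8 has {1,2,3,4,7}; box has {1,2,3,4,6,7,8} → only 5 remains.
r5c3 = 8: row 5 has {1,2,3,4,5,7}; col 3 has {2}; box has {1,2,5,6,7,9} → only 8 remains.
r6c3 = 4: row 6 has {2,3,6,7}; col 3 has {2,8}; box has {1,2,5,6,7,8,9} → only 4 remains.
r6c8 = 9: row 6 has {2,3,4,6,7}; col 8 has {1,2,3,4,5,7}; box has {1,2,3,4,5,6,7,8} → only 9 remains.
r8c3 = 7: row 8 has {1,2,3,5,6,8}; col 3 has {2,4,8}; box has {1,2,3,4,6,8,9} → only 7 remains.
r2c3 = 9: row 2 has {1,3,4,6}; col 3 has {2,4,7,8}; box has {3,4,5,7} → only 9 remains.
r3c1 = 2: row 3 has {3,4,5,7,8}; col 1 has {1,3,4,5,6,7,9}; box has {3,4,5,7,9} → only 2 remains.
r4c3 = 3: row 4 has {1,2,5,6,8,9}; col 3 has {2,4,7,8,9}; box has {1,2,4,5,6,7,8,9} → only 3 remains.
r7c3 = 5: row 7 has {1,2,3,4,9}; col 3 has {2,3,4,7,8,9}; box has {1,2,3,4,6,7,8,9} → only 5 remains.
r2c1 = 8: row 2 has {1,3,4,6,9}; col 1 has {1,2,3,4,5,6,7,9}; box has {2,3,4,5,7,9} → only 8 remains.
r2c5 = 2: in row 2, 2 can only go here (every other open cell in that row sees a 2).
r9c5 = 3: in row 9, 3 can only go here (every other open cell in that row sees a 3).
r6c5 = 5: in column 5, 5 can only go here (every other open cell in that column sees a 5).
r6c4 = 1: row 6 has {2,3,4,5,6,7,9}; col 4 has {2,3,8}; box has {2,3,5} → only 1 remains.
r6c6 = 8: row 6 has {1,2,3,4,5,6,7,9}; col 6 has {1,2,3,4}; box has {1,2,3,5} → only 8 remains.
r9c8 = 8: in row 9, 8 can only go here (every other open cell in that row sees an 8).
r7c8 = 6: row 7 has {1,2,3,4,5,9}; col 8 has {1,2,3,4,5,7,8,9}; box has {1,2,3,4,5,7,8,9} → only 6 remains.
r7c6 = 7: row 7 has {1,2,3,4,5,6,9}; col 6 has {1,2,3,4,8}; box has {1,2,3} → only 7 remains.
r2c6 = 5: row 2 has {1,2,3,4,6,8,9}; col 6 has {1,2,3,4,7,8}; box has {2,3,4,8} → only 5 remains.
r7c5 = 8: row 7 has {1,2,3,4,5,6,7,9}; col 5 has {2,3,5}; box has {1,2,3,7} → only 8 remains.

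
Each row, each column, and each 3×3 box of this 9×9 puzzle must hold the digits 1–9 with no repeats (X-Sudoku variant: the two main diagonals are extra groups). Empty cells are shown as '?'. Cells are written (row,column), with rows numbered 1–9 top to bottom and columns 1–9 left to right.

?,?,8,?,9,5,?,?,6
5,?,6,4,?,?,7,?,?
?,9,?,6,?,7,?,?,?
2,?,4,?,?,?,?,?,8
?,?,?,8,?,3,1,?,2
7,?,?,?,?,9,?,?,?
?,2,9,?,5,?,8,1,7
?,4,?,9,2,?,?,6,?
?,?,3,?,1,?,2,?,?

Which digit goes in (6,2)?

(4,6) = 1 (sole candidate).
(5,3) = 5 (sole candidate).
(5,5) = 7 (sole candidate).
(6,3) = 1 (sole candidate).
(7,1) = 6 (sole candidate).
(7,4) = 3 (sole candidate).
(7,6) = 4 (sole candidate).
(8,3) = 7 (sole candidate).
(8,6) = 8 (sole candidate).
(9,1) = 8 (sole candidate).
(9,2) = 5 (sole candidate).
(9,4) = 7 (sole candidate).
(9,6) = 6 (sole candidate).
(9,9) = 4 (sole candidate).
(2,6) = 2 (sole candidate).
(2,8) = 3 (sole candidate).
(3,3) = 2 (sole candidate).
(3,7) = 5 (sole candidate).
(3,9) = 1 (sole candidate).
(4,4) = 5 (sole candidate).
(4,5) = 6 (sole candidate).
(5,1) = 9 (sole candidate).
(5,2) = 6 (sole candidate).
(5,8) = 4 (sole candidate).
(6,4) = 2 (sole candidate).
(6,5) = 4 (sole candidate).
(6,8) = 5 (sole candidate).
(6,9) = 3 (sole candidate).
(8,1) = 1 (sole candidate).
(8,7) = 3 (sole candidate).
(8,9) = 5 (sole candidate).
(9,8) = 9 (sole candidate).
(1,1) = 3 (sole candidate).
(1,4) = 1 (sole candidate).
(1,7) = 4 (sole candidate).
(1,8) = 2 (sole candidate).
(2,2) = 1 (sole candidate).
(2,5) = 8 (sole candidate).
(2,9) = 9 (sole candidate).
(3,1) = 4 (sole candidate).
(3,5) = 3 (sole candidate).
(3,8) = 8 (sole candidate).
(4,2) = 3 (sole candidate).
(4,7) = 9 (sole candidate).
(4,8) = 7 (sole candidate).
(6,2) = 8: row 6 has {1,2,3,4,5,7,9}; col 2 has {1,2,3,4,5,6,9}; box has {1,2,3,4,5,6,7,9} → only 8 remains.

8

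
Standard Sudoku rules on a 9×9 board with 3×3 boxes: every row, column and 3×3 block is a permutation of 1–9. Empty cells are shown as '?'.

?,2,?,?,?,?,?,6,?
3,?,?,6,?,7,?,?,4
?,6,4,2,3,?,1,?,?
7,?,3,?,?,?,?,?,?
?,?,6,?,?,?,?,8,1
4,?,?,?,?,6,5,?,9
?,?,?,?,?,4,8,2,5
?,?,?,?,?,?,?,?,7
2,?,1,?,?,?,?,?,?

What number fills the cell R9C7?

R3C9 = 8 (sole candidate).
R4C8 = 4 (sole candidate).
R1C9 = 3 (sole candidate).
R9C9 = 6 (sole candidate).
R4C9 = 2 (sole candidate).
R4C7 = 6 (sole candidate).
R2C7 = 2 (hidden single in row 2).
R3C8 = 7 (hidden single in row 3).
R1C7 = 9 (sole candidate).
R2C8 = 5 (sole candidate).
R6C8 = 3 (sole candidate).
R9C8 = 9 (sole candidate).
R5C7 = 7 (sole candidate).
R8C8 = 1 (sole candidate).
R1C3 = 7 (hidden single in row 1).
R7C3 = 9 (sole candidate).
R2C3 = 8 (sole candidate).
R6C3 = 2 (sole candidate).
R7C1 = 6 (sole candidate).
R8C3 = 5 (sole candidate).
R8C1 = 8 (sole candidate).
R8C5 = 6 (hidden single in row 8).
R8C6 = 2 (hidden single in row 8).
R5C5 = 2 (hidden single in row 5).
R5C4 = 4 (hidden single in row 5).
R1C5 = 4 (hidden single in row 1).
R5C6 = 3 (hidden single in row 5).
R8C4 = 9 (hidden single in row 8).
R1C1 = 1 (hidden single in column 1).
R2C2 = 9 (sole candidate).
R2C5 = 1 (sole candidate).
R3C1 = 5 (sole candidate).
R3C6 = 9 (sole candidate).
R5C1 = 9 (sole candidate).
R5C2 = 5 (sole candidate).
R7C5 = 7 (sole candidate).
R6C5 = 8 (sole candidate).
R7C2 = 3 (sole candidate).
R7C4 = 1 (sole candidate).
R8C2 = 4 (sole candidate).
R8C7 = 3 (sole candidate).
R9C2 = 7 (sole candidate).
R9C5 = 5 (sole candidate).
R9C6 = 8 (sole candidate).
R9C7 = 4: row 9 has {1,2,5,6,7,8,9}; col 7 has {1,2,3,5,6,7,8,9}; box has {1,2,3,5,6,7,8,9} → only 4 remains.

4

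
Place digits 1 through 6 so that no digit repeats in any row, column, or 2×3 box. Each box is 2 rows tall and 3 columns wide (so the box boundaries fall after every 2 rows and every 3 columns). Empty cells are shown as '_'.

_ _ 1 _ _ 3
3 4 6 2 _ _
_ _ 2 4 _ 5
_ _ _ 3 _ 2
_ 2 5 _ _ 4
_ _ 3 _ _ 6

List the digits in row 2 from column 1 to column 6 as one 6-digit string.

r1c2 = 5: row 1 has {1,3}; col 2 has {2,4}; box has {1,3,4,6} → only 5 remains.
r1c4 = 6: row 1 has {1,3,5}; col 4 has {2,3,4}; box has {2,3} → only 6 remains.
r1c5 = 4: row 1 has {1,3,5,6}; col 5 has {}; box has {2,3,6} → only 4 remains.
r2c6 = 1: row 2 has {2,3,4,6}; col 6 has {2,3,4,5,6}; box has {2,3,4,6} → only 1 remains.
r4c3 = 4: row 4 has {2,3}; col 3 has {1,2,3,5,6}; box has {2} → only 4 remains.
r5c4 = 1: row 5 has {2,4,5}; col 4 has {2,3,4,6}; box has {4,6} → only 1 remains.
r5c5 = 3: row 5 has {1,2,4,5}; col 5 has {4}; box has {1,4,6} → only 3 remains.
r6c2 = 1: row 6 has {3,6}; col 2 has {2,4,5}; box has {2,3,5} → only 1 remains.
r6c4 = 5: row 6 has {1,3,6}; col 4 has {1,2,3,4,6}; box has {1,3,4,6} → only 5 remains.
r6c5 = 2: row 6 has {1,3,5,6}; col 5 has {3,4}; box has {1,3,4,5,6} → only 2 remains.
r1c1 = 2: row 1 has {1,3,4,5,6}; col 1 has {3}; box has {1,3,4,5,6} → only 2 remains.
r2c5 = 5: row 2 has {1,2,3,4,6}; col 5 has {2,3,4}; box has {1,2,3,4,6} → only 5 remains.

346251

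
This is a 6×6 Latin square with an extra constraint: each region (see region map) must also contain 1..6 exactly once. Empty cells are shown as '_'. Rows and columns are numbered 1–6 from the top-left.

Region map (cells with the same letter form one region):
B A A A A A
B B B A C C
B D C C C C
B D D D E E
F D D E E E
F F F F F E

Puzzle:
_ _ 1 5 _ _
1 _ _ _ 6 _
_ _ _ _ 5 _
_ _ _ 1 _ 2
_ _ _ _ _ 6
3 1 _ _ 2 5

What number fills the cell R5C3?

R3C6 = 1 (hidden single in row 3).
R5C5 = 1 (hidden single in row 5).
R6C4 = 6 (hidden single in column 4).
R6C3 = 4 (sole candidate).
R5C1 = 5 (sole candidate).
R4C3 = 6 (hidden single in column 3).
R4C1 = 4 (sole candidate).
R4C5 = 3 (sole candidate).
R5C4 = 4 (sole candidate).
R1C5 = 4 (sole candidate).
R1C6 = 3 (sole candidate).
R2C4 = 2 (sole candidate).
R2C6 = 4 (sole candidate).
R3C4 = 3 (sole candidate).
R4C2 = 5 (sole candidate).
R1C2 = 6 (sole candidate).
R2C2 = 3 (sole candidate).
R2C3 = 5 (sole candidate).
R3C3 = 2 (sole candidate).
R5C2 = 2 (sole candidate).
R5C3 = 3: row 5 has {1,2,4,5,6}; col 3 has {1,2,4,5,6}; region has {1,2,5,6} → only 3 remains.

3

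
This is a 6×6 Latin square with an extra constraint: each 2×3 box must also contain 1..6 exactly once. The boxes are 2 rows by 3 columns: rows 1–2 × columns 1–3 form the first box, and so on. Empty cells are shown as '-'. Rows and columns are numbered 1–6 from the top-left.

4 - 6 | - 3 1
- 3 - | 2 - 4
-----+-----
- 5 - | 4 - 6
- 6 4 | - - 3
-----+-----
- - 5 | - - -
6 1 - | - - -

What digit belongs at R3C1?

1

R1C2 = 2: row 1 has {1,3,4,6}; col 2 has {1,3,5,6}; box has {3,4,6} → only 2 remains.
R1C4 = 5: row 1 has {1,2,3,4,6}; col 4 has {2,4}; box has {1,2,3,4} → only 5 remains.
R2C3 = 1: row 2 has {2,3,4}; col 3 has {4,5,6}; box has {2,3,4,6} → only 1 remains.
R2C5 = 6: row 2 has {1,2,3,4}; col 5 has {3}; box has {1,2,3,4,5} → only 6 remains.
R4C4 = 1: row 4 has {3,4,6}; col 4 has {2,4,5}; box has {3,4,6} → only 1 remains.
R5C2 = 4: row 5 has {5}; col 2 has {1,2,3,5,6}; box has {1,5,6} → only 4 remains.
R5C6 = 2: row 5 has {4,5}; col 6 has {1,3,4,6}; box has {} → only 2 remains.
R6C4 = 3: row 6 has {1,6}; col 4 has {1,2,4,5}; box has {2} → only 3 remains.
R6C6 = 5: row 6 has {1,3,6}; col 6 has {1,2,3,4,6}; box has {2,3} → only 5 remains.
R2C1 = 5: row 2 has {1,2,3,4,6}; col 1 has {4,6}; box has {1,2,3,4,6} → only 5 remains.
R3C5 = 2: row 3 has {4,5,6}; col 5 has {3,6}; box has {1,3,4,6} → only 2 remains.
R4C1 = 2: row 4 has {1,3,4,6}; col 1 has {4,5,6}; box has {4,5,6} → only 2 remains.
R4C5 = 5: row 4 has {1,2,3,4,6}; col 5 has {2,3,6}; box has {1,2,3,4,6} → only 5 remains.
R5C1 = 3: row 5 has {2,4,5}; col 1 has {2,4,5,6}; box has {1,4,5,6} → only 3 remains.
R5C4 = 6: row 5 has {2,3,4,5}; col 4 has {1,2,3,4,5}; box has {2,3,5} → only 6 remains.
R5C5 = 1: row 5 has {2,3,4,5,6}; col 5 has {2,3,5,6}; box has {2,3,5,6} → only 1 remains.
R6C3 = 2: row 6 has {1,3,5,6}; col 3 has {1,4,5,6}; box has {1,3,4,5,6} → only 2 remains.
R6C5 = 4: row 6 has {1,2,3,5,6}; col 5 has {1,2,3,5,6}; box has {1,2,3,5,6} → only 4 remains.
R3C1 = 1: row 3 has {2,4,5,6}; col 1 has {2,3,4,5,6}; box has {2,4,5,6} → only 1 remains.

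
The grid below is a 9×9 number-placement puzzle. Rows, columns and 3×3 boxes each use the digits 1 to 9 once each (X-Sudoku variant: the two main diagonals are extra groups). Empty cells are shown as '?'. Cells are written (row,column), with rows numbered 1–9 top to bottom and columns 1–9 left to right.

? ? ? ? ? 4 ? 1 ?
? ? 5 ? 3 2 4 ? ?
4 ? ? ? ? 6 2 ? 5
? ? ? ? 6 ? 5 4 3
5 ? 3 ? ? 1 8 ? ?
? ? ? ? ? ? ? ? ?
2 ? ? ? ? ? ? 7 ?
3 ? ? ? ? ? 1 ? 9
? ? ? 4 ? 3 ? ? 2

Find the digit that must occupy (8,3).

(9,7) = 6 (sole candidate).
(7,7) = 3 (sole candidate).
(1,2) = 3 (hidden single in row 1).
(1,3) = 2 (hidden single in row 1).
(3,8) = 3 (hidden single in row 3).
(4,2) = 2 (hidden single in row 4).
(6,4) = 3 (hidden single in row 6).
(6,9) = 1 (hidden single in column 9).
(7,9) = 4 (hidden single in column 9).
(5,5) = 4 (hidden single in main diagonal).
(8,3) = 4: in row 8, 4 can only go here (every other open cell in that row sees a 4).

4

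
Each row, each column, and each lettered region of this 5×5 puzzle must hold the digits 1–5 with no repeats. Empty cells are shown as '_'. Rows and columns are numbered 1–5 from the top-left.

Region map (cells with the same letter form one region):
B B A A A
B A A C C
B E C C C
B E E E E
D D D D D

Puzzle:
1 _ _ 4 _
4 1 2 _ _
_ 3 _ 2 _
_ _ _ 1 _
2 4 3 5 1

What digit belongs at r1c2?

2

r1c3 = 5: row 1 has {1,4}; col 3 has {2,3}; region has {1,2,4} → only 5 remains.
r1c5 = 3: row 1 has {1,4,5}; col 5 has {1}; region has {1,2,4,5} → only 3 remains.
r2c4 = 3: row 2 has {1,2,4}; col 4 has {1,2,4,5}; region has {2} → only 3 remains.
r2c5 = 5: row 2 has {1,2,3,4}; col 5 has {1,3}; region has {2,3} → only 5 remains.
r3c1 = 5: row 3 has {2,3}; col 1 has {1,2,4}; region has {1,4} → only 5 remains.
r3c5 = 4: row 3 has {2,3,5}; col 5 has {1,3,5}; region has {2,3,5} → only 4 remains.
r4c1 = 3: row 4 has {1}; col 1 has {1,2,4,5}; region has {1,4,5} → only 3 remains.
r4c3 = 4: row 4 has {1,3}; col 3 has {2,3,5}; region has {1,3} → only 4 remains.
r4c5 = 2: row 4 has {1,3,4}; col 5 has {1,3,4,5}; region has {1,3,4} → only 2 remains.
r1c2 = 2: row 1 has {1,3,4,5}; col 2 has {1,3,4}; region has {1,3,4,5} → only 2 remains.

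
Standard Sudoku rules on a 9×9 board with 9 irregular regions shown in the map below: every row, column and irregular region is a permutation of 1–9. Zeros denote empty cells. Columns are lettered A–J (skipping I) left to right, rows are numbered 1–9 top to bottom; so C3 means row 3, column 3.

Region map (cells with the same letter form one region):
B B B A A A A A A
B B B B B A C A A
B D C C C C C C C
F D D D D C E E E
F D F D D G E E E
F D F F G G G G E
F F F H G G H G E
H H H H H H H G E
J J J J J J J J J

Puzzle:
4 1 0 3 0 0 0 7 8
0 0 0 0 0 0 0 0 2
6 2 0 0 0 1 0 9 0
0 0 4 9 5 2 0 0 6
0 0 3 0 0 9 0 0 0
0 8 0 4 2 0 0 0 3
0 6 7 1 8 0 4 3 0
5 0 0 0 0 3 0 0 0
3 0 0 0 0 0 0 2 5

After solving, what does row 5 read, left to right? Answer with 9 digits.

B5 = 7: row 5 has {3,9}; col 2 has {1,2,6,8}; region has {2,4,5,8,9} → only 7 remains.
D5 = 6: row 5 has {3,7,9}; col 4 has {1,3,4,9}; region has {2,4,5,7,8,9} → only 6 remains.
E5 = 1: row 5 has {3,6,7,9}; col 5 has {2,5,8}; region has {2,4,5,6,7,8,9} → only 1 remains.
J5 = 4: row 5 has {1,3,6,7,9}; col 9 has {2,3,5,6,8}; region has {3,6} → only 4 remains.
F7 = 5 (sole candidate).
J7 = 9 (sole candidate).
B8 = 9 (sole candidate).
B9 = 4 (sole candidate).
F1 = 6 (sole candidate).
F2 = 4 (sole candidate).
J3 = 7 (sole candidate).
B4 = 3 (sole candidate).
F6 = 7 (sole candidate).
A7 = 2 (sole candidate).
J8 = 1 (sole candidate).
F9 = 8 (sole candidate).
E1 = 9 (sole candidate).
G1 = 5 (sole candidate).
B2 = 5 (sole candidate).
H2 = 1 (sole candidate).
H4 = 8 (sole candidate).
A5 = 8: row 5 has {1,3,4,6,7,9}; col 1 has {2,3,4,5,6}; region has {2,3,4,6,7} → only 8 remains.
G5 = 2: row 5 has {1,3,4,6,7,8,9}; col 7 has {4,5}; region has {1,3,4,6,8,9} → only 2 remains.
H5 = 5: row 5 has {1,2,3,4,6,7,8,9}; col 8 has {1,2,3,7,8,9}; region has {1,2,3,4,6,8,9} → only 5 remains.

873619254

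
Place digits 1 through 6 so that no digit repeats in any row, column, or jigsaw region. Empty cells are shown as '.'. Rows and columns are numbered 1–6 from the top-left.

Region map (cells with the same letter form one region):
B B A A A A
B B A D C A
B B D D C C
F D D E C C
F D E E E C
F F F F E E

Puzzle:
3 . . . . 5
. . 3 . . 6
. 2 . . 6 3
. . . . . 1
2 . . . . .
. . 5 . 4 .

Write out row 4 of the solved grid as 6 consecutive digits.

row 5, column 6 = 4 (sole candidate).
row 6, column 6 = 2 (sole candidate).
row 1, column 2 = 6 (hidden single in row 1).
row 5, column 5 = 3 (hidden single in column 5).
row 4, column 2 = 3: in row 4, 3 can only go here (every other open cell in that row sees a 3).
row 6, column 2 = 1 (sole candidate).
row 5, column 2 = 5 (sole candidate).
row 6, column 1 = 6 (sole candidate).
row 6, column 4 = 3 (sole candidate).
row 2, column 2 = 4 (sole candidate).
row 4, column 1 = 4: row 4 has {1,3}; col 1 has {2,3,6}; region has {1,2,3,5,6} → only 4 remains.
row 3, column 1 = 5 (hidden single in row 3).
row 2, column 1 = 1 (sole candidate).
row 2, column 4 = 2 (sole candidate).
row 2, column 5 = 5 (sole candidate).
row 4, column 3 = 6: row 4 has {1,3,4}; col 3 has {3,5}; region has {2,3,5} → only 6 remains.
row 4, column 4 = 5: row 4 has {1,3,4,6}; col 4 has {2,3}; region has {2,3,4} → only 5 remains.
row 4, column 5 = 2: row 4 has {1,3,4,5,6}; col 5 has {3,4,5,6}; region has {1,3,4,5,6} → only 2 remains.

436521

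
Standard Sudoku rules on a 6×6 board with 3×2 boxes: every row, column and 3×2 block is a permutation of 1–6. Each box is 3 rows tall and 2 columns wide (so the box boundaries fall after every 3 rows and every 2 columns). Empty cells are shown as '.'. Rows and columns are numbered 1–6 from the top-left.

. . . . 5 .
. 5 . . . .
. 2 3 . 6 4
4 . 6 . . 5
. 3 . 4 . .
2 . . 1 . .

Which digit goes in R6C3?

5

R3C1 = 1: row 3 has {2,3,4,6}; col 1 has {2,4}; box has {2,5} → only 1 remains.
R3C4 = 5: row 3 has {1,2,3,4,6}; col 4 has {1,4}; box has {3} → only 5 remains.
R4C2 = 1: row 4 has {4,5,6}; col 2 has {2,3,5}; box has {2,3,4} → only 1 remains.
R6C2 = 6: row 6 has {1,2}; col 2 has {1,2,3,5}; box has {1,2,3,4} → only 6 remains.
R6C3 = 5: row 6 has {1,2,6}; col 3 has {3,6}; box has {1,4,6} → only 5 remains.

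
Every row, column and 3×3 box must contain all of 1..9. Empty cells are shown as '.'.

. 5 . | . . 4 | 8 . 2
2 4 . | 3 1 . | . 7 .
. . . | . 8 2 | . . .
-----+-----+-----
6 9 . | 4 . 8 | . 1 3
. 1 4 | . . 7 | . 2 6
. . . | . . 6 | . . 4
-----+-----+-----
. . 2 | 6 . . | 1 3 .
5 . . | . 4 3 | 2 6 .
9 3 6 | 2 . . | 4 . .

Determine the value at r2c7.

6

r1c8 = 9 (sole candidate).
r2c9 = 5 (sole candidate).
r3c8 = 4 (sole candidate).
r3c9 = 1 (sole candidate).
r1c4 = 7 (sole candidate).
r1c5 = 6 (sole candidate).
r2c6 = 9 (sole candidate).
r2c7 = 6: row 2 has {1,2,3,4,5,7,9}; col 7 has {1,2,4,8}; box has {1,2,4,5,7,8,9} → only 6 remains.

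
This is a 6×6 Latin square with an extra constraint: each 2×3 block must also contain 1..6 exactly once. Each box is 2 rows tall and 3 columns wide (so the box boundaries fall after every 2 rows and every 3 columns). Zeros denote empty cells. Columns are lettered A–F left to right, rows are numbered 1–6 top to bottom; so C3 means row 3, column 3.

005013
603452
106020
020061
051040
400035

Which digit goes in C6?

2

A1 = 2: row 1 has {1,3,5}; col 1 has {1,4,6}; box has {3,5,6} → only 2 remains.
B1 = 4: row 1 has {1,2,3,5}; col 2 has {2,5}; box has {2,3,5,6} → only 4 remains.
D1 = 6: row 1 has {1,2,3,4,5}; col 4 has {4}; box has {1,2,3,4,5} → only 6 remains.
B2 = 1: row 2 has {2,3,4,5,6}; col 2 has {2,4,5}; box has {2,3,4,5,6} → only 1 remains.
B3 = 3: row 3 has {1,2,6}; col 2 has {1,2,4,5}; box has {1,2,6} → only 3 remains.
D3 = 5: row 3 has {1,2,3,6}; col 4 has {4,6}; box has {1,2,6} → only 5 remains.
F3 = 4: row 3 has {1,2,3,5,6}; col 6 has {1,2,3,5}; box has {1,2,5,6} → only 4 remains.
A4 = 5: row 4 has {1,2,6}; col 1 has {1,2,4,6}; box has {1,2,3,6} → only 5 remains.
C4 = 4: row 4 has {1,2,5,6}; col 3 has {1,3,5,6}; box has {1,2,3,5,6} → only 4 remains.
D4 = 3: row 4 has {1,2,4,5,6}; col 4 has {4,5,6}; box has {1,2,4,5,6} → only 3 remains.
A5 = 3: row 5 has {1,4,5}; col 1 has {1,2,4,5,6}; box has {1,4,5} → only 3 remains.
D5 = 2: row 5 has {1,3,4,5}; col 4 has {3,4,5,6}; box has {3,4,5} → only 2 remains.
F5 = 6: row 5 has {1,2,3,4,5}; col 6 has {1,2,3,4,5}; box has {2,3,4,5} → only 6 remains.
B6 = 6: row 6 has {3,4,5}; col 2 has {1,2,3,4,5}; box has {1,3,4,5} → only 6 remains.
C6 = 2: row 6 has {3,4,5,6}; col 3 has {1,3,4,5,6}; box has {1,3,4,5,6} → only 2 remains.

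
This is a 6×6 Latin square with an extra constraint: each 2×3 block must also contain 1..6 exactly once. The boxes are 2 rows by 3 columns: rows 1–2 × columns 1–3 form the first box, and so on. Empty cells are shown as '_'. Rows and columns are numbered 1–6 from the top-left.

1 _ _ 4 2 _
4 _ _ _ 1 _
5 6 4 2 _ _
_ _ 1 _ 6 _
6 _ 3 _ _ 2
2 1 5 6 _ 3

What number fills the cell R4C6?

4

R1C3 = 6 (sole candidate).
R1C6 = 5 (sole candidate).
R2C3 = 2 (sole candidate).
R2C4 = 3 (sole candidate).
R2C6 = 6 (sole candidate).
R3C5 = 3 (sole candidate).
R3C6 = 1 (sole candidate).
R4C1 = 3 (sole candidate).
R4C2 = 2 (sole candidate).
R4C4 = 5 (sole candidate).
R4C6 = 4: row 4 has {1,2,3,5,6}; col 6 has {1,2,3,5,6}; box has {1,2,3,5,6} → only 4 remains.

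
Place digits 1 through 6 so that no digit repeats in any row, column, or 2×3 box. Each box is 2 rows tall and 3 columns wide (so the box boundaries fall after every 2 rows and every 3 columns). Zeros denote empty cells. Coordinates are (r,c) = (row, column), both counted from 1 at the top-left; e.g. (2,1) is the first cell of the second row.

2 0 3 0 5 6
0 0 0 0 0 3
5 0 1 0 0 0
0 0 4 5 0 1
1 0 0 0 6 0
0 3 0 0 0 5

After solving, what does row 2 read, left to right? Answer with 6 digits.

456213

(5,4) = 3: in row 5, 3 can only go here (every other open cell in that row sees a 3).
(3,5) = 3: in row 3, 3 can only go here (every other open cell in that row sees a 3).
(4,5) = 2: row 4 has {1,4,5}; col 5 has {3,5,6}; box has {1,3,5} → only 2 remains.
(3,6) = 4: row 3 has {1,3,5}; col 6 has {1,3,5,6}; box has {1,2,3,5} → only 4 remains.
(4,2) = 6: row 4 has {1,2,4,5}; col 2 has {3}; box has {1,4,5} → only 6 remains.
(5,6) = 2: row 5 has {1,3,6}; col 6 has {1,3,4,5,6}; box has {3,5,6} → only 2 remains.
(3,2) = 2: row 3 has {1,3,4,5}; col 2 has {3,6}; box has {1,4,5,6} → only 2 remains.
(3,4) = 6: row 3 has {1,2,3,4,5}; col 4 has {3,5}; box has {1,2,3,4,5} → only 6 remains.
(4,1) = 3: row 4 has {1,2,4,5,6}; col 1 has {1,2,5}; box has {1,2,4,5,6} → only 3 remains.
(5,3) = 5: row 5 has {1,2,3,6}; col 3 has {1,3,4}; box has {1,3} → only 5 remains.
(2,3) = 6: row 2 has {3}; col 3 has {1,3,4,5}; box has {2,3} → only 6 remains.
(5,2) = 4: row 5 has {1,2,3,5,6}; col 2 has {2,3,6}; box has {1,3,5} → only 4 remains.
(6,1) = 6: row 6 has {3,5}; col 1 has {1,2,3,5}; box has {1,3,4,5} → only 6 remains.
(6,3) = 2: row 6 has {3,5,6}; col 3 has {1,3,4,5,6}; box has {1,3,4,5,6} → only 2 remains.
(1,2) = 1: row 1 has {2,3,5,6}; col 2 has {2,3,4,6}; box has {2,3,6} → only 1 remains.
(1,4) = 4: row 1 has {1,2,3,5,6}; col 4 has {3,5,6}; box has {3,5,6} → only 4 remains.
(2,1) = 4: row 2 has {3,6}; col 1 has {1,2,3,5,6}; box has {1,2,3,6} → only 4 remains.
(2,2) = 5: row 2 has {3,4,6}; col 2 has {1,2,3,4,6}; box has {1,2,3,4,6} → only 5 remains.
(2,5) = 1: row 2 has {3,4,5,6}; col 5 has {2,3,5,6}; box has {3,4,5,6} → only 1 remains.
(6,4) = 1: row 6 has {2,3,5,6}; col 4 has {3,4,5,6}; box has {2,3,5,6} → only 1 remains.
(6,5) = 4: row 6 has {1,2,3,5,6}; col 5 has {1,2,3,5,6}; box has {1,2,3,5,6} → only 4 remains.
(2,4) = 2: row 2 has {1,3,4,5,6}; col 4 has {1,3,4,5,6}; box has {1,3,4,5,6} → only 2 remains.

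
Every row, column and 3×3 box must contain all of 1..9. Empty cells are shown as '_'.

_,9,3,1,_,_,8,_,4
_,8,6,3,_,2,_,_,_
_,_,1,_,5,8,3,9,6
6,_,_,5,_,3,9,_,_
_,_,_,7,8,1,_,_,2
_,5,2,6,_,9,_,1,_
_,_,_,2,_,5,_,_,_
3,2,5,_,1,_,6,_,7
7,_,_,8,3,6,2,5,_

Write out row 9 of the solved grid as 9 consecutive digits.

749836251

R1C6 = 7 (sole candidate).
R1C8 = 2 (sole candidate).
R2C8 = 7 (sole candidate).
R3C4 = 4 (sole candidate).
R4C9 = 8 (sole candidate).
R6C5 = 4 (sole candidate).
R6C7 = 7 (sole candidate).
R6C9 = 3 (sole candidate).
R8C4 = 9 (sole candidate).
R8C6 = 4 (sole candidate).
R8C8 = 8 (sole candidate).
R1C1 = 5 (sole candidate).
R1C5 = 6 (sole candidate).
R2C1 = 4 (sole candidate).
R2C5 = 9 (sole candidate).
R3C1 = 2 (sole candidate).
R3C2 = 7 (sole candidate).
R4C5 = 2 (sole candidate).
R4C8 = 4 (sole candidate).
R5C1 = 9 (sole candidate).
R5C3 = 4 (sole candidate).
R5C7 = 5 (sole candidate).
R5C8 = 6 (sole candidate).
R6C1 = 8 (sole candidate).
R7C1 = 1 (sole candidate).
R7C5 = 7 (sole candidate).
R7C7 = 4 (sole candidate).
R7C8 = 3 (sole candidate).
R7C9 = 9 (sole candidate).
R9C2 = 4: row 9 has {2,3,5,6,7,8}; col 2 has {2,5,7,8,9}; box has {1,2,3,5,7} → only 4 remains.
R9C3 = 9: row 9 has {2,3,4,5,6,7,8}; col 3 has {1,2,3,4,5,6}; box has {1,2,3,4,5,7} → only 9 remains.
R9C9 = 1: row 9 has {2,3,4,5,6,7,8,9}; col 9 has {2,3,4,6,7,8,9}; box has {2,3,4,5,6,7,8,9} → only 1 remains.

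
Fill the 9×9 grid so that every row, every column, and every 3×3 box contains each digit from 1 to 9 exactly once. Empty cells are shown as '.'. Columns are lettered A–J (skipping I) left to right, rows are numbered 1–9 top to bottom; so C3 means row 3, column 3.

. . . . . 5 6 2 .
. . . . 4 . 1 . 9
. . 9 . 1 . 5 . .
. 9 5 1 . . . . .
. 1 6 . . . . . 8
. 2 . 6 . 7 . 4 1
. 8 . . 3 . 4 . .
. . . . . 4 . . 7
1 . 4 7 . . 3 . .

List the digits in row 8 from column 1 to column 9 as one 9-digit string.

932564817

G6 = 9 (sole candidate).
C1 = 1 (hidden single in row 1).
A4 = 4 (hidden single in row 4).
D5 = 4 (hidden single in row 5).
E6 = 5 (hidden single in row 6).
H5 = 5 (hidden single in row 5).
H8 = 1: in row 8, 1 can only go here (every other open cell in that row sees a 1).
F7 = 1 (hidden single in row 7).
E1 = 7 (hidden single in column 5).
D1 = 9 (hidden single in row 1).
A1 = 8 (hidden single in row 1).
A6 = 3 (sole candidate).
C6 = 8 (sole candidate).
A5 = 7 (sole candidate).
G5 = 2 (sole candidate).
G8 = 8: row 8 has {1,4,7}; col 7 has {1,2,3,4,5,6,9}; box has {1,3,4,7} → only 8 remains.
G4 = 7 (sole candidate).
E5 = 9 (sole candidate).
F5 = 3 (sole candidate).
C7 = 7 (hidden single in row 7).
A8 = 9: in row 8, 9 can only go here (every other open cell in that row sees a 9).
H7 = 9 (hidden single in row 7).
H9 = 6 (sole candidate).
H4 = 3 (sole candidate).
J4 = 6 (sole candidate).
B9 = 5 (sole candidate).
J9 = 2 (sole candidate).
J7 = 5 (sole candidate).
E9 = 8 (sole candidate).
F9 = 9 (sole candidate).
E4 = 2 (sole candidate).
F4 = 8 (sole candidate).
D7 = 2 (sole candidate).
D8 = 5: row 8 has {1,4,7,8,9}; col 4 has {1,2,4,6,7,9}; box has {1,2,3,4,7,8,9} → only 5 remains.
E8 = 6: row 8 has {1,4,5,7,8,9}; col 5 has {1,2,3,4,5,7,8,9}; box has {1,2,3,4,5,7,8,9} → only 6 remains.
A7 = 6 (sole candidate).
B8 = 3: row 8 has {1,4,5,6,7,8,9}; col 2 has {1,2,5,8,9}; box has {1,4,5,6,7,8,9} → only 3 remains.
C8 = 2: row 8 has {1,3,4,5,6,7,8,9}; col 3 has {1,4,5,6,7,8,9}; box has {1,3,4,5,6,7,8,9} → only 2 remains.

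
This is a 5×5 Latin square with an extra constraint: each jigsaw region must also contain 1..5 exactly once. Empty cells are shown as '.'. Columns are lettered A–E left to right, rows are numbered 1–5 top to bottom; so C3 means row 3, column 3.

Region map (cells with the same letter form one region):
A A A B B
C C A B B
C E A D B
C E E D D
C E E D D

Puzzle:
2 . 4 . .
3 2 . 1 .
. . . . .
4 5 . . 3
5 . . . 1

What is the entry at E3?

E1 = 5 (sole candidate).
C2 = 5 (sole candidate).
E2 = 4 (sole candidate).
A3 = 1 (sole candidate).
C3 = 3 (sole candidate).
E3 = 2: row 3 has {1,3}; col 5 has {1,3,4,5}; region has {1,4,5} → only 2 remains.

2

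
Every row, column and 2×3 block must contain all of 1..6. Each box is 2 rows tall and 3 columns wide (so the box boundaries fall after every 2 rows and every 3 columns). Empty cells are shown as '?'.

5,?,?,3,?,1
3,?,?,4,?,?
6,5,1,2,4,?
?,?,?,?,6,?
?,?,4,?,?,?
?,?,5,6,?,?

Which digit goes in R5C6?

R1C5 = 2: row 1 has {1,3,5}; col 5 has {4,6}; box has {1,3,4} → only 2 remains.
R2C5 = 5: row 2 has {3,4}; col 5 has {2,4,6}; box has {1,2,3,4} → only 5 remains.
R2C6 = 6: row 2 has {3,4,5}; col 6 has {1}; box has {1,2,3,4,5} → only 6 remains.
R3C6 = 3: row 3 has {1,2,4,5,6}; col 6 has {1,6}; box has {2,4,6} → only 3 remains.
R4C6 = 5: row 4 has {6}; col 6 has {1,3,6}; box has {2,3,4,6} → only 5 remains.
R5C6 = 2: row 5 has {4}; col 6 has {1,3,5,6}; box has {6} → only 2 remains.

2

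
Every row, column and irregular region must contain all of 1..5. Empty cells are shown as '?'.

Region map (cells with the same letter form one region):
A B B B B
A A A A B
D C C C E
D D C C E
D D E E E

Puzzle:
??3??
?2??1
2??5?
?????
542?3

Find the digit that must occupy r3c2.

3

r1c2 = 5: row 1 has {3}; col 2 has {2,4}; region has {1,3} → only 5 remains.
r3c5 = 4: row 3 has {2,5}; col 5 has {1,3}; region has {2,3} → only 4 remains.
r4c5 = 5: row 4 has {}; col 5 has {1,3,4}; region has {2,3,4} → only 5 remains.
r5c4 = 1: row 5 has {2,3,4,5}; col 4 has {5}; region has {2,3,4,5} → only 1 remains.
r1c5 = 2: row 1 has {3,5}; col 5 has {1,3,4,5}; region has {1,3,5} → only 2 remains.
r3c3 = 1: row 3 has {2,4,5}; col 3 has {2,3}; region has {5} → only 1 remains.
r4c3 = 4: row 4 has {5}; col 3 has {1,2,3}; region has {1,5} → only 4 remains.
r1c4 = 4: row 1 has {2,3,5}; col 4 has {1,5}; region has {1,2,3,5} → only 4 remains.
r2c3 = 5: row 2 has {1,2}; col 3 has {1,2,3,4}; region has {2} → only 5 remains.
r2c4 = 3: row 2 has {1,2,5}; col 4 has {1,4,5}; region has {2,5} → only 3 remains.
r3c2 = 3: row 3 has {1,2,4,5}; col 2 has {2,4,5}; region has {1,4,5} → only 3 remains.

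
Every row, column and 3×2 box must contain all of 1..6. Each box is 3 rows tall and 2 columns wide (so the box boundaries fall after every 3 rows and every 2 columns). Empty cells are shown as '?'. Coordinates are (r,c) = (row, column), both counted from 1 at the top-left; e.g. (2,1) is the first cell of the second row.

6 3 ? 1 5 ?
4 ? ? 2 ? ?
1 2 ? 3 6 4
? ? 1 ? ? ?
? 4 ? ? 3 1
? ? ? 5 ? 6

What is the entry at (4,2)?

(1,3) = 4 (sole candidate).
(1,6) = 2 (sole candidate).
(2,2) = 5 (sole candidate).
(2,3) = 6 (sole candidate).
(2,5) = 1 (sole candidate).
(2,6) = 3 (sole candidate).
(3,3) = 5 (sole candidate).
(4,2) = 6: row 4 has {1}; col 2 has {2,3,4,5}; box has {4} → only 6 remains.

6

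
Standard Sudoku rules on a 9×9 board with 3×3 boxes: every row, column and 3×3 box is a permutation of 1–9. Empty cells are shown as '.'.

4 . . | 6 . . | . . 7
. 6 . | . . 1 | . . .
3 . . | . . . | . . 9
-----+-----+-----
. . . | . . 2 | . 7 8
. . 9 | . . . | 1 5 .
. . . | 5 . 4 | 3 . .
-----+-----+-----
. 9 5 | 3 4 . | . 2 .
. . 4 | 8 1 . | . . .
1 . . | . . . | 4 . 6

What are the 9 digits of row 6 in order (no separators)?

R5C4 = 7: row 5 has {1,5,9}; col 4 has {3,5,6,8}; box has {2,4,5} → only 7 remains.
R6C9 = 2: row 6 has {3,4,5}; col 9 has {6,7,8,9}; box has {1,3,5,7,8} → only 2 remains.
R7C9 = 1: row 7 has {2,3,4,5,9}; col 9 has {2,6,7,8,9}; box has {2,4,6} → only 1 remains.
R5C9 = 4: row 5 has {1,5,7,9}; col 9 has {1,2,6,7,8,9}; box has {1,2,3,5,7,8} → only 4 remains.
R4C2 = 4: in row 4, 4 can only go here (every other open cell in that row sees a 4).
R4C1 = 5: in row 4, 5 can only go here (every other open cell in that row sees a 5).
R2C1 = 9: in column 1, 9 can only go here (every other open cell in that column sees a 9).
R4C4 = 1: in column 4, 1 can only go here (every other open cell in that column sees a 1).
R9C4 = 9: in column 4, 9 can only go here (every other open cell in that column sees a 9).
R1C6 = 9: in column 6, 9 can only go here (every other open cell in that column sees a 9).
R5C6 = 3: in column 6, 3 can only go here (every other open cell in that column sees a 3).
R4C3 = 3: in row 4, 3 can only go here (every other open cell in that row sees a 3).
R6C3 = 6: in column 3, 6 can only go here (every other open cell in that column sees a 6).
R6C8 = 9: row 6 has {2,3,4,5,6}; col 8 has {2,5,7}; box has {1,2,3,4,5,7,8} → only 9 remains.
R8C8 = 3: row 8 has {1,4,8}; col 8 has {2,5,7,9}; box has {1,2,4,6} → only 3 remains.
R8C9 = 5: row 8 has {1,3,4,8}; col 9 has {1,2,4,6,7,8,9}; box has {1,2,3,4,6} → only 5 remains.
R9C8 = 8: row 9 has {1,4,6,9}; col 8 has {2,3,5,7,9}; box has {1,2,3,4,5,6} → only 8 remains.
R1C8 = 1: row 1 has {4,6,7,9}; col 8 has {2,3,5,7,8,9}; box has {7,9} → only 1 remains.
R2C8 = 4: row 2 has {1,6,9}; col 8 has {1,2,3,5,7,8,9}; box has {1,7,9} → only 4 remains.
R2C9 = 3: row 2 has {1,4,6,9}; col 9 has {1,2,4,5,6,7,8,9}; box has {1,4,7,9} → only 3 remains.
R3C8 = 6: row 3 has {3,9}; col 8 has {1,2,3,4,5,7,8,9}; box has {1,3,4,7,9} → only 6 remains.
R4C7 = 6: row 4 has {1,2,3,4,5,7,8}; col 7 has {1,3,4}; box has {1,2,3,4,5,7,8,9} → only 6 remains.
R6C5 = 8: row 6 has {2,3,4,5,6,9}; col 5 has {1,4}; box has {1,2,3,4,5,7} → only 8 remains.
R7C7 = 7: row 7 has {1,2,3,4,5,9}; col 7 has {1,3,4,6}; box has {1,2,3,4,5,6,8} → only 7 remains.
R8C7 = 9: row 8 has {1,3,4,5,8}; col 7 has {1,3,4,6,7}; box has {1,2,3,4,5,6,7,8} → only 9 remains.
R2C4 = 2: row 2 has {1,3,4,6,9}; col 4 has {1,3,5,6,7,8,9}; box has {1,6,9} → only 2 remains.
R3C4 = 4: row 3 has {3,6,9}; col 4 has {1,2,3,5,6,7,8,9}; box has {1,2,6,9} → only 4 remains.
R4C5 = 9: row 4 has {1,2,3,4,5,6,7,8}; col 5 has {1,4,8}; box has {1,2,3,4,5,7,8} → only 9 remains.
R5C5 = 6: row 5 has {1,3,4,5,7,9}; col 5 has {1,4,8,9}; box has {1,2,3,4,5,7,8,9} → only 6 remains.
R6C1 = 7: row 6 has {2,3,4,5,6,8,9}; col 1 has {1,3,4,5,9}; box has {3,4,5,6,9} → only 7 remains.
R6C2 = 1: row 6 has {2,3,4,5,6,7,8,9}; col 2 has {4,6,9}; box has {3,4,5,6,7,9} → only 1 remains.

716584392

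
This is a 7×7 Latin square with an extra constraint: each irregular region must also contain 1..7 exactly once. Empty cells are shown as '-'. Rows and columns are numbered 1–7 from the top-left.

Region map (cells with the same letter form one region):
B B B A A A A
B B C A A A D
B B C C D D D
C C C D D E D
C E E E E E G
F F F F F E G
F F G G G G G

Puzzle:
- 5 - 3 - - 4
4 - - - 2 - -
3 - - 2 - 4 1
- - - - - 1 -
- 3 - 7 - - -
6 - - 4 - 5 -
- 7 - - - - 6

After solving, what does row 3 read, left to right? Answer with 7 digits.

row 3, column 2 = 6: row 3 has {1,2,3,4}; col 2 has {3,5,7}; region has {3,4,5} → only 6 remains.
row 4, column 2 = 4: row 4 has {1}; col 2 has {3,5,6,7}; region has {2} → only 4 remains.
row 2, column 2 = 1: row 2 has {2,4}; col 2 has {3,4,5,6,7}; region has {3,4,5,6} → only 1 remains.
row 6, column 2 = 2: row 6 has {4,5,6}; col 2 has {1,3,4,5,6,7}; region has {4,6,7} → only 2 remains.
row 1, column 5 = 1: in row 1, 1 can only go here (every other open cell in that row sees a 1).
row 6, column 5 = 3: row 6 has {2,4,5,6}; col 5 has {1,2}; region has {2,4,6,7} → only 3 remains.
row 6, column 7 = 7: row 6 has {2,3,4,5,6}; col 7 has {1,4,6}; region has {6} → only 7 remains.
row 6, column 3 = 1: row 6 has {2,3,4,5,6,7}; col 3 has {}; region has {2,3,4,6,7} → only 1 remains.
row 7, column 1 = 5: row 7 has {6,7}; col 1 has {3,4,6}; region has {1,2,3,4,6,7} → only 5 remains.
row 7, column 4 = 1: row 7 has {5,6,7}; col 4 has {2,3,4,7}; region has {6,7} → only 1 remains.
row 7, column 5 = 4: row 7 has {1,5,6,7}; col 5 has {1,2,3}; region has {1,6,7} → only 4 remains.
row 4, column 1 = 7: row 4 has {1,4}; col 1 has {3,4,5,6}; region has {2,4} → only 7 remains.
row 5, column 1 = 1: row 5 has {3,7}; col 1 has {3,4,5,6,7}; region has {2,4,7} → only 1 remains.
row 5, column 5 = 6: row 5 has {1,3,7}; col 5 has {1,2,3,4}; region has {1,3,5,7} → only 6 remains.
row 5, column 6 = 2: row 5 has {1,3,6,7}; col 6 has {1,4,5}; region has {1,3,5,6,7} → only 2 remains.
row 5, column 7 = 5: row 5 has {1,2,3,6,7}; col 7 has {1,4,6,7}; region has {1,4,6,7} → only 5 remains.
row 7, column 6 = 3: row 7 has {1,4,5,6,7}; col 6 has {1,2,4,5}; region has {1,4,5,6,7} → only 3 remains.
row 1, column 1 = 2: row 1 has {1,3,4,5}; col 1 has {1,3,4,5,6,7}; region has {1,3,4,5,6} → only 2 remains.
row 1, column 3 = 7: row 1 has {1,2,3,4,5}; col 3 has {1}; region has {1,2,3,4,5,6} → only 7 remains.
row 1, column 6 = 6: row 1 has {1,2,3,4,5,7}; col 6 has {1,2,3,4,5}; region has {1,2,3,4} → only 6 remains.
row 2, column 4 = 5: row 2 has {1,2,4}; col 4 has {1,2,3,4,7}; region has {1,2,3,4,6} → only 5 remains.
row 2, column 6 = 7: row 2 has {1,2,4,5}; col 6 has {1,2,3,4,5,6}; region has {1,2,3,4,5,6} → only 7 remains.
row 2, column 7 = 3: row 2 has {1,2,4,5,7}; col 7 has {1,4,5,6,7}; region has {1,4} → only 3 remains.
row 3, column 3 = 5: row 3 has {1,2,3,4,6}; col 3 has {1,7}; region has {1,2,4,7} → only 5 remains.
row 3, column 5 = 7: row 3 has {1,2,3,4,5,6}; col 5 has {1,2,3,4,6}; region has {1,3,4} → only 7 remains.

3652741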